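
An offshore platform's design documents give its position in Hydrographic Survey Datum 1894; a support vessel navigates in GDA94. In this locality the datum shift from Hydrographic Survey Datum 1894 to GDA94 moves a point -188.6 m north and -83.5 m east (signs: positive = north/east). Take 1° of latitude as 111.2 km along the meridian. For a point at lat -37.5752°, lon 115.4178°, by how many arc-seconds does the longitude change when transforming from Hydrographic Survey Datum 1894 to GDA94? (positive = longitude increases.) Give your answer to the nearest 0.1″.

At latitude -37.5752°, cos φ = 0.792554.
1° of longitude at this latitude = 111.2 × cos φ = 88.13 km, so Δλ = -83.5 / 88132.0 = -0.0009474° = -3.411″.

Δλ = -3.4″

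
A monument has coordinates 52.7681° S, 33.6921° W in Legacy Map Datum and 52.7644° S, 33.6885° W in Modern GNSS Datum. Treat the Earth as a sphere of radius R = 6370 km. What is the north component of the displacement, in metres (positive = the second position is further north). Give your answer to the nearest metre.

ΔN = 411 m

Δφ = -52.7644° − -52.7681° = +0.0037°; Δλ = -33.6885° − -33.6921° = +0.0036°.
1° along a meridian = πR/180 = 111177 m.
ΔN = Δφ × 111177 = 411.4 m; ΔE = Δλ × 111177 × cos(-52.7681°) = +0.0036 × 111177 × 0.605042 = 242.2 m.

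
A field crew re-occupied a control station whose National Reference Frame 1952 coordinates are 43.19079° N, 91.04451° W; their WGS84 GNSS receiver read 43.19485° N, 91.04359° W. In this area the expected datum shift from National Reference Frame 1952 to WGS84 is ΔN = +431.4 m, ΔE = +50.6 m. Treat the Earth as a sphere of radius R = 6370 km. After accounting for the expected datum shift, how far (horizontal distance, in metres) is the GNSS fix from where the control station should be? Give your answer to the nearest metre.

Observed coordinate differences: Δφ = +0.00406°, Δλ = +0.00092°.
Converting to metres (1° lat = 111177 m, cos φ = 0.729079): observed ΔN = 451.4 m, observed ΔE = 74.6 m.
Subtracting the expected shift leaves a residual of 451.4 − (431.4) = 20.0 m north and 74.6 − (50.6) = 24.0 m east.
Residual distance = √(20.0² + 24.0²) = 31.2 m.

31 m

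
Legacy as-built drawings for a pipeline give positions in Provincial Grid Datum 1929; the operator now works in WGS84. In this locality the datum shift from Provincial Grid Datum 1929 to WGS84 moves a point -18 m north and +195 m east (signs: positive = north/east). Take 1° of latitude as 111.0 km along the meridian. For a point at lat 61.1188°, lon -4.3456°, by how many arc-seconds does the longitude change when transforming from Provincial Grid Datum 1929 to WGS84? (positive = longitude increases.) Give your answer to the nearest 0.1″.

At latitude 61.1188°, cos φ = 0.482995.
1° of longitude at this latitude = 111.0 × cos φ = 53.61 km, so Δλ = 195.0 / 53612.5 = 0.0036372° = 13.094″.

Δλ = 13.1″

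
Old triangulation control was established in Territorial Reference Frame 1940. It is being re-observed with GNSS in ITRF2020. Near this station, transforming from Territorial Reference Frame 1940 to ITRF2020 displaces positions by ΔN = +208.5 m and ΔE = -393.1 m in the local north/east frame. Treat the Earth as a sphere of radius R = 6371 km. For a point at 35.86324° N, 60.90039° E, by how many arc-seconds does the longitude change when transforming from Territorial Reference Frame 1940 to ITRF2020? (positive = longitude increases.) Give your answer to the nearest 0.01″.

At latitude 35.86324°, cos φ = 0.810418.
One radian of longitude at latitude φ spans R cos φ, so Δλ = ΔE / (R cos φ) = -393.1 / (6371000 × 0.810418) = -7.6135e-05 rad = -15.704″.

Δλ = -15.70″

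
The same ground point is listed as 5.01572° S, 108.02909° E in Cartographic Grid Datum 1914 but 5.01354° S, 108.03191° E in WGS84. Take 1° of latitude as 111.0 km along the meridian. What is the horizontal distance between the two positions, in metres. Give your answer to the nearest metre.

Δφ = -5.01354° − -5.01572° = +0.00218°; Δλ = 108.03191° − 108.02909° = +0.00282°.
ΔN = Δφ × 111000 = 242.0 m; ΔE = Δλ × 111000 × cos(-5.01572°) = +0.00282 × 111000 × 0.996171 = 311.8 m.
Distance = √(ΔE² + ΔN²) = √(311.8² + 242.0²) = 394.7 m.

395 m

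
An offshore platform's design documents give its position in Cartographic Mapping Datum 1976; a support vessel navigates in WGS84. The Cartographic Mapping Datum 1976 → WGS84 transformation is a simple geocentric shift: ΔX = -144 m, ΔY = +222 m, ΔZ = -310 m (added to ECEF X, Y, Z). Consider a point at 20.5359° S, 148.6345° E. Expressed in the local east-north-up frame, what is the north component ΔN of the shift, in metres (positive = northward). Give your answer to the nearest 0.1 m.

ΔN = -206.6 m

At φ = -20.5359°, λ = 148.6345°: sin φ = -0.350794, cos φ = 0.936453, sin λ = 0.520496, cos λ = -0.853864.
ΔN = −sin φ cos λ·ΔX − sin φ sin λ·ΔY + cos φ·ΔZ = −(-0.350794)(-0.853864)(-144) − (-0.350794)(0.520496)(222) + (0.936453)(-310) = -206.63 m.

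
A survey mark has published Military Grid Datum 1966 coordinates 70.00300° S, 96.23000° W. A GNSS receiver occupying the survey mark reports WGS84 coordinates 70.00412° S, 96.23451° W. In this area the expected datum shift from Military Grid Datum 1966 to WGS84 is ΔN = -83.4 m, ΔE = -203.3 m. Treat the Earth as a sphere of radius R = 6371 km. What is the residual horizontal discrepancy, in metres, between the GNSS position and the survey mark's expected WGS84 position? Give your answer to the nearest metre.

Observed coordinate differences: Δφ = -0.00112°, Δλ = -0.00451°.
Converting to metres (1° lat = 111195 m, cos φ = 0.341971): observed ΔN = -124.5 m, observed ΔE = -171.5 m.
Subtracting the expected shift leaves a residual of -124.5 − (-83.4) = -41.1 m north and -171.5 − (-203.3) = 31.8 m east.
Residual distance = √((-41.1)² + 31.8²) = 52.0 m.

52 m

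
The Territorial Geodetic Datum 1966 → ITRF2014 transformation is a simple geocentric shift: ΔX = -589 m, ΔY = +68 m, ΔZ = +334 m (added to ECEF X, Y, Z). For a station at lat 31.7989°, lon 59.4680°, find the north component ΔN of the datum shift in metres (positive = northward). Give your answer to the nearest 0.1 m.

ΔN = 410.7 m

The local north axis is (−sin φ cos λ, −sin φ sin λ, cos φ), giving ΔN = 157.673 − 30.864 + 283.868 = 410.68 m.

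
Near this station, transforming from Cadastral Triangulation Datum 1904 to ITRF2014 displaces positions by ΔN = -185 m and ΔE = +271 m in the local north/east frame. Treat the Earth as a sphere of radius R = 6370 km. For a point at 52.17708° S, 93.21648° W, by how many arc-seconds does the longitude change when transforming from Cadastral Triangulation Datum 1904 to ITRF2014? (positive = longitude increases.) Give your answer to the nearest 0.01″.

At latitude -52.17708°, cos φ = 0.613223.
One radian of longitude at latitude φ spans R cos φ, so Δλ = ΔE / (R cos φ) = 271.0 / (6370000 × 0.613223) = 6.9376e-05 rad = 14.310″.

Δλ = 14.31″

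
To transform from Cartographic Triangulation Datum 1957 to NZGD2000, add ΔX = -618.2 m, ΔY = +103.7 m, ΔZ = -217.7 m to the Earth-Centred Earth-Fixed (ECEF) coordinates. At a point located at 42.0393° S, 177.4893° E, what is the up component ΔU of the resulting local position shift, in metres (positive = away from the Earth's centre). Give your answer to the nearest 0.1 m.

At φ = -42.0393°, λ = 177.4893°: sin φ = -0.669640, cos φ = 0.742686, sin λ = 0.043806, cos λ = -0.999040.
ΔU = cos φ cos λ·ΔX + cos φ sin λ·ΔY + sin φ·ΔZ = (0.742686)(-0.999040)(-618.2) + (0.742686)(0.043806)(103.7) + (-0.669640)(-217.7) = 607.84 m.

ΔU = 607.8 m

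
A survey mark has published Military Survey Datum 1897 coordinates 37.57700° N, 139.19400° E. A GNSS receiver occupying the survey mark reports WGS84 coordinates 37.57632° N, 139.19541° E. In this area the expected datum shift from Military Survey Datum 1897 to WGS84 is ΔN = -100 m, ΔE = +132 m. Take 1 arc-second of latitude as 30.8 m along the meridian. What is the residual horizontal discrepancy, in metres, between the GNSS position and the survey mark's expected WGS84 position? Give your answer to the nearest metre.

26 m

Observed coordinate differences: Δφ = -0.00068°, Δλ = +0.00141°.
Converting to metres (1° lat = 110880 m, cos φ = 0.792535): observed ΔN = -75.4 m, observed ΔE = 123.9 m.
Subtracting the expected shift leaves a residual of -75.4 − (-100) = 24.6 m north and 123.9 − (132) = -8.1 m east.
Residual distance = √(24.6² + (-8.1)²) = 25.9 m.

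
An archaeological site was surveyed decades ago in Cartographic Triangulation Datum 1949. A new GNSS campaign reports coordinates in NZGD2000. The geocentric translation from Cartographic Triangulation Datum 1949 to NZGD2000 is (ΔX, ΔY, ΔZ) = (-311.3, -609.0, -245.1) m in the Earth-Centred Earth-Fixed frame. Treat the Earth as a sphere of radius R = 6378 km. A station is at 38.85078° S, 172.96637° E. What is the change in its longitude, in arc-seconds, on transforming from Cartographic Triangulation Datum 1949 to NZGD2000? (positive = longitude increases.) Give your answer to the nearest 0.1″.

Δλ = 26.7″

sin φ = -0.627294, cos φ = 0.778782, sin λ = 0.122452, cos λ = -0.992474.
East component: ΔE = −sin λ·ΔX + cos λ·ΔY = −(0.122452)(-311.3) + (-0.992474)(-609.0) = 642.54 m.
1° of latitude spans πR/180 = 111317 m; at latitude φ, 1° of longitude spans that × cos φ = 86691.8 m, so Δλ = 642.54 / 86691.8 × 3600 = 26.682″.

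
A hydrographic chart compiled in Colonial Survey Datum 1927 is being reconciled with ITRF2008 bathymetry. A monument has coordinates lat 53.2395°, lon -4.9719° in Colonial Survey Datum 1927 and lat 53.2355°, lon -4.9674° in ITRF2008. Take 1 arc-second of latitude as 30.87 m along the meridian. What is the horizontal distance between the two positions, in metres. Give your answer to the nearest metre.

Δφ = 53.2355° − 53.2395° = -0.0040°; Δλ = -4.9674° − -4.9719° = +0.0045°.
1° of latitude = 3600 × 30.87 = 111132 m.
ΔN = Δφ × 111132 = -444.5 m; ΔE = Δλ × 111132 × cos(53.2395°) = +0.0045 × 111132 × 0.598471 = 299.3 m.
Distance = √(ΔE² + ΔN²) = √(299.3² + (-444.5)²) = 535.9 m.

536 m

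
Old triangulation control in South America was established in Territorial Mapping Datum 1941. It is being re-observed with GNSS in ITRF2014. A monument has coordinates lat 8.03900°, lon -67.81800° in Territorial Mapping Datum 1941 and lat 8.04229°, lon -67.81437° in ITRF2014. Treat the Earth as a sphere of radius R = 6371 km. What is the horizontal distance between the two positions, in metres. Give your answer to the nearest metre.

Δφ = 8.04229° − 8.03900° = +0.00329°; Δλ = -67.81437° − -67.81800° = +0.00363°.
1° along a meridian = πR/180 = 111195 m.
ΔN = Δφ × 111195 = 365.8 m; ΔE = Δλ × 111195 × cos(8.03900°) = +0.00363 × 111195 × 0.990173 = 399.7 m.
Distance = √(ΔE² + ΔN²) = √(399.7² + 365.8²) = 541.8 m.

542 m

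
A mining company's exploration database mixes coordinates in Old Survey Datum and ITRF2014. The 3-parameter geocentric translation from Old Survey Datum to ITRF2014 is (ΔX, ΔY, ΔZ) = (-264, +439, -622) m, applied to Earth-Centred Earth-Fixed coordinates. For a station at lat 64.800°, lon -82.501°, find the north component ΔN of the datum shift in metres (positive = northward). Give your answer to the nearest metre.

The local north axis is (−sin φ cos λ, −sin φ sin λ, cos φ), giving ΔN = 31.175 + 393.822 − 264.835 = 160.16 m.

ΔN = 160 m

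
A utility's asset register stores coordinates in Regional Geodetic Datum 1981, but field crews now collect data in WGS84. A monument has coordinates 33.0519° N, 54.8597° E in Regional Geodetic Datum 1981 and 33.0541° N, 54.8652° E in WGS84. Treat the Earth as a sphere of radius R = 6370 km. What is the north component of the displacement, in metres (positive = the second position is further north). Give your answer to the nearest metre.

ΔN = 245 m

Δφ = 33.0541° − 33.0519° = +0.0022°; Δλ = 54.8652° − 54.8597° = +0.0055°.
1° along a meridian = πR/180 = 111177 m.
ΔN = Δφ × 111177 = 244.6 m; ΔE = Δλ × 111177 × cos(33.0519°) = +0.0055 × 111177 × 0.838177 = 512.5 m.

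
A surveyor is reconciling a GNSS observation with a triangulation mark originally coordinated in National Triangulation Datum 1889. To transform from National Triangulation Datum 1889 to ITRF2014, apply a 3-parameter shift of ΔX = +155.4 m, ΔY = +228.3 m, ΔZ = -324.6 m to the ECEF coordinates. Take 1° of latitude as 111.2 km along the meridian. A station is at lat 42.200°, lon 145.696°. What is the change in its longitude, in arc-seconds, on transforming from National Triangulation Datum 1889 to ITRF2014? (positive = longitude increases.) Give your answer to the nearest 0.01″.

sin φ = 0.671721, cos φ = 0.740805, sin λ = 0.563584, cos λ = -0.826059.
East component: ΔE = −sin λ·ΔX + cos λ·ΔY = −(0.563584)(155.4) + (-0.826059)(228.3) = -276.17 m.
1° of latitude spans 111200 m; at latitude φ, 1° of longitude spans that × cos φ = 82377.5 m, so Δλ = -276.17 / 82377.5 × 3600 = -12.069″.

Δλ = -12.07″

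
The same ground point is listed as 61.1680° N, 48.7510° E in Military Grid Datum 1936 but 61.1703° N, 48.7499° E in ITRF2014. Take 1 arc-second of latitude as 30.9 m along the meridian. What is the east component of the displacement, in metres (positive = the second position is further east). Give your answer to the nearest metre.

ΔE = -59 m

Δφ = 61.1703° − 61.1680° = +0.0023°; Δλ = 48.7499° − 48.7510° = -0.0011°.
1° of latitude = 3600 × 30.90 = 111240 m.
ΔN = Δφ × 111240 = 255.9 m; ΔE = Δλ × 111240 × cos(61.1680°) = -0.0011 × 111240 × 0.482243 = -59.0 m.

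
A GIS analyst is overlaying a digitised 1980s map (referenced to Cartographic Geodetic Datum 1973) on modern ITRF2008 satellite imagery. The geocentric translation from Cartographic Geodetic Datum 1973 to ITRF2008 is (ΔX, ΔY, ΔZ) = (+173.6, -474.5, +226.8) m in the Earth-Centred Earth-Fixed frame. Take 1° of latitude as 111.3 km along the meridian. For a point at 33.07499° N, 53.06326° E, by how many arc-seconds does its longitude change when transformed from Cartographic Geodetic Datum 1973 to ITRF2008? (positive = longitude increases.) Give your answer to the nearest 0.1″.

Δλ = -16.4″

sin φ = 0.545736, cos φ = 0.837957, sin λ = 0.799299, cos λ = 0.600933.
East component: ΔE = −sin λ·ΔX + cos λ·ΔY = −(0.799299)(173.6) + (0.600933)(-474.5) = -423.90 m.
1° of latitude spans 111300 m; at latitude φ, 1° of longitude spans that × cos φ = 93264.6 m, so Δλ = -423.90 / 93264.6 × 3600 = -16.363″.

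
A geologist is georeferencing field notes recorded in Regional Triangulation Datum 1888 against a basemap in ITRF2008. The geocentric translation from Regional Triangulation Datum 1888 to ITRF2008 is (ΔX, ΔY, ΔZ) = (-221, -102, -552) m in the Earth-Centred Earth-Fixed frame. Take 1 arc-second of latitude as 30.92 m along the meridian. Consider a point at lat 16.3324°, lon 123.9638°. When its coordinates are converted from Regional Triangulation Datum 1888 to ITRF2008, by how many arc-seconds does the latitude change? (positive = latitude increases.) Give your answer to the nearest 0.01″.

sin φ = 0.281209, cos φ = 0.959646, sin λ = 0.829391, cos λ = -0.558669.
North component: ΔN = −sin φ cos λ·ΔX − sin φ sin λ·ΔY + cos φ·ΔZ = −(0.281209)(-0.558669)(-221) − (0.281209)(0.829391)(-102) + (0.959646)(-552) = -540.65 m.
1° of latitude spans 3600 × 30.92 = 111312 m, so Δφ = -540.65 / 111312 × 3600 = -17.486″.

Δφ = -17.49″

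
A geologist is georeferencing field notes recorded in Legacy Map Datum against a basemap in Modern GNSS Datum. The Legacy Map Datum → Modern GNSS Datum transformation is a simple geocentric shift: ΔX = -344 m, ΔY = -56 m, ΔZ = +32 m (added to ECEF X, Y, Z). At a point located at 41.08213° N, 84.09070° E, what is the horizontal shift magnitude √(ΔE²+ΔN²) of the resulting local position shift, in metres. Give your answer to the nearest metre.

At φ = 41.08213°, λ = 84.09070°: sin φ = 0.657140, cos φ = 0.753768, sin λ = 0.994686, cos λ = 0.102954.
ΔE = −sin λ·ΔX + cos λ·ΔY = −(0.994686)·(-344) + (0.102954)·(-56) = 336.41 m.
ΔN = −sin φ cos λ·ΔX − sin φ sin λ·ΔY + cos φ·ΔZ = −(0.657140)(0.102954)(-344) − (0.657140)(0.994686)(-56) + (0.753768)(32) = 84.00 m.
Horizontal magnitude = √(ΔE² + ΔN²) = √(336.41² + 84.00²) = 346.73 m.

347 m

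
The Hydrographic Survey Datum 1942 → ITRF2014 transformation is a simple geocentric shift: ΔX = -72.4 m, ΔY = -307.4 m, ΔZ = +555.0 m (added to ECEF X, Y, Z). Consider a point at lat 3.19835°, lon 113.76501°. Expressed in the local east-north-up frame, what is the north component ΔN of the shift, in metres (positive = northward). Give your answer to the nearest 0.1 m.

At φ = 3.19835°, λ = 113.76501°: sin φ = 0.055793, cos φ = 0.998442, sin λ = 0.915206, cos λ = -0.402986.
ΔN = −sin φ cos λ·ΔX − sin φ sin λ·ΔY + cos φ·ΔZ = −(0.055793)(-0.402986)(-72.4) − (0.055793)(0.915206)(-307.4) + (0.998442)(555.0) = 568.20 m.

ΔN = 568.2 m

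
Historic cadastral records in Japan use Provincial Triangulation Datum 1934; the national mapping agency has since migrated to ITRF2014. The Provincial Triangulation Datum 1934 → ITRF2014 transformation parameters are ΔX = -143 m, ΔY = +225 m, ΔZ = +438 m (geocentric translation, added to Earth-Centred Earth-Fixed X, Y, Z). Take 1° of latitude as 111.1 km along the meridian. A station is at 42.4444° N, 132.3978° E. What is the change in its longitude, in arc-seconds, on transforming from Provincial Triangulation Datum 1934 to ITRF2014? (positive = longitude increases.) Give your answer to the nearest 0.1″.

sin φ = 0.674874, cos φ = 0.737933, sin λ = 0.738481, cos λ = -0.674274.
East component: ΔE = −sin λ·ΔX + cos λ·ΔY = −(0.738481)(-143) + (-0.674274)(225) = -46.11 m.
1° of latitude spans 111100 m; at latitude φ, 1° of longitude spans that × cos φ = 81984.3 m, so Δλ = -46.11 / 81984.3 × 3600 = -2.025″.

Δλ = -2.0″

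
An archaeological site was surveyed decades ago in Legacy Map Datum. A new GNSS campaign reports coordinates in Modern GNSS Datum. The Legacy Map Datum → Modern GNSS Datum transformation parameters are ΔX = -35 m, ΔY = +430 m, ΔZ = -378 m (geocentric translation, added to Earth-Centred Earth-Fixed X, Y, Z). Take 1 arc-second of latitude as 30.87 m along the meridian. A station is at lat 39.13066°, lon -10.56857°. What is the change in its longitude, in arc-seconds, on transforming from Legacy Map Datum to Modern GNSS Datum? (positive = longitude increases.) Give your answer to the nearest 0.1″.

Δλ = 17.4″

sin φ = 0.631091, cos φ = 0.775709, sin λ = -0.183412, cos λ = 0.983036.
East component: ΔE = −sin λ·ΔX + cos λ·ΔY = −(-0.183412)(-35) + (0.983036)(430) = 416.29 m.
1° of latitude spans 3600 × 30.87 = 111132 m; at latitude φ, 1° of longitude spans that × cos φ = 86206.1 m, so Δλ = 416.29 / 86206.1 × 3600 = 17.384″.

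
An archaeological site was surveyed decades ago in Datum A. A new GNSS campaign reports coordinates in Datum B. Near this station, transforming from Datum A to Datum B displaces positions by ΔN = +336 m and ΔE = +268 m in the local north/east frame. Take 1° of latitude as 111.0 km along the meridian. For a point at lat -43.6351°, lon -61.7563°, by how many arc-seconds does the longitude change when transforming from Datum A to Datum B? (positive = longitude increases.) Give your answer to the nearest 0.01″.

At latitude -43.6351°, cos φ = 0.723749.
1° of longitude at this latitude = 111.0 × cos φ = 80.34 km, so Δλ = 268.0 / 80336.2 = 0.0033360° = 12.010″.

Δλ = 12.01″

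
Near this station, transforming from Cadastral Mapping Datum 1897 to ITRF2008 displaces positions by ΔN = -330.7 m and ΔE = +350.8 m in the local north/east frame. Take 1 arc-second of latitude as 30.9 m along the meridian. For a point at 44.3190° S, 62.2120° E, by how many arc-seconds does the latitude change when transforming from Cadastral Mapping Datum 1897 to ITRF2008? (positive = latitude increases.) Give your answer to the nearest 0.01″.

1″ of latitude = 30.90 m, so Δφ = -330.7 / 30.90 = -10.702″.

Δφ = -10.70″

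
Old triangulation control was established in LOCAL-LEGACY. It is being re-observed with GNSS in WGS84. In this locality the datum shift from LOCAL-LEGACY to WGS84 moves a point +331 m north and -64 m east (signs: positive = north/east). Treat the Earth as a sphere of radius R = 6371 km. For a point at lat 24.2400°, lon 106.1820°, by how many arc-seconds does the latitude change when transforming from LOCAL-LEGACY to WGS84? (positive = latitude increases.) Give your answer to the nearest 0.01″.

On a sphere of radius R, 1 rad of latitude = R, so Δφ = ΔN / R = 331.0 / 6371000 = 5.1954e-05 rad = 10.716″.

Δφ = 10.72″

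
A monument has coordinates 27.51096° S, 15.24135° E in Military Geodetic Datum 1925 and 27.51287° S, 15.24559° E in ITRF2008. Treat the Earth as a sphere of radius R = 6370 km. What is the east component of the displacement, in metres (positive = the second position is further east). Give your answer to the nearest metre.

ΔE = 418 m

Δφ = -27.51287° − -27.51096° = -0.00191°; Δλ = 15.24559° − 15.24135° = +0.00424°.
1° along a meridian = πR/180 = 111177 m.
ΔN = Δφ × 111177 = -212.3 m; ΔE = Δλ × 111177 × cos(-27.51096°) = +0.00424 × 111177 × 0.886922 = 418.1 m.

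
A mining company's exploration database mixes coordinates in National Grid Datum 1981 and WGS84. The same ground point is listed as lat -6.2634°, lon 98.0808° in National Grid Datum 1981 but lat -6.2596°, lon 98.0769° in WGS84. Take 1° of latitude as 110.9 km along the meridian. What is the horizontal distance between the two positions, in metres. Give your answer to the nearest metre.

Δφ = -6.2596° − -6.2634° = +0.0038°; Δλ = 98.0769° − 98.0808° = -0.0039°.
ΔN = Δφ × 110900 = 421.4 m; ΔE = Δλ × 110900 × cos(-6.2634°) = -0.0039 × 110900 × 0.994031 = -429.9 m.
Distance = √(ΔE² + ΔN²) = √((-429.9)² + 421.4²) = 602.0 m.

602 m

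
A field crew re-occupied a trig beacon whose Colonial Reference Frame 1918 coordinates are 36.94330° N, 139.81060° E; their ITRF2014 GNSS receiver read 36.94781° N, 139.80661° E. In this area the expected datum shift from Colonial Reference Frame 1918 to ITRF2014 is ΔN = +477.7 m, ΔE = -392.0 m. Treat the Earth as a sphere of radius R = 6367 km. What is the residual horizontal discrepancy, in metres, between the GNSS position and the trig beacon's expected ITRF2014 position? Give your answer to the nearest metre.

Observed coordinate differences: Δφ = +0.00451°, Δλ = -0.00399°.
Converting to metres (1° lat = 111125 m, cos φ = 0.799231): observed ΔN = 501.2 m, observed ΔE = -354.4 m.
Subtracting the expected shift leaves a residual of 501.2 − (477.7) = 23.5 m north and -354.4 − (-392.0) = 37.6 m east.
Residual distance = √(23.5² + 37.6²) = 44.4 m.

44 m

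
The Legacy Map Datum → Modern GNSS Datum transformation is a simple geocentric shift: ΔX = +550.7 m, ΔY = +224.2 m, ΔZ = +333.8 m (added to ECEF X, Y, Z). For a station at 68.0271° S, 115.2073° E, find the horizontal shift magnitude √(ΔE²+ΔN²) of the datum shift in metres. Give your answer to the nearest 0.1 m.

The local east axis at (φ, λ) is (−sin λ, cos λ, 0), so ΔE = −sin(115.2073°)·550.7 + cos(115.2073°)·224.2 = -593.74 m.
The local north axis is (−sin φ cos λ, −sin φ sin λ, cos φ), giving ΔN = -217.503 + 188.115 + 124.897 = 95.51 m.
Horizontal magnitude = √(ΔE² + ΔN²) = √((-593.74)² + 95.51²) = 601.38 m.

601.4 m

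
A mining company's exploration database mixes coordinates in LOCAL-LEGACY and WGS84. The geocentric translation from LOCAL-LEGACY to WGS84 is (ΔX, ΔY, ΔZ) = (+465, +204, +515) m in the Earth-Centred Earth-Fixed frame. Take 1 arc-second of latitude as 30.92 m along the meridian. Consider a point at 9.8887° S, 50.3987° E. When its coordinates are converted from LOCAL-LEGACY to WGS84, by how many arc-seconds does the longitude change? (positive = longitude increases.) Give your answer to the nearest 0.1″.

sin φ = -0.171735, cos φ = 0.985143, sin λ = 0.770499, cos λ = 0.637441.
East component: ΔE = −sin λ·ΔX + cos λ·ΔY = −(0.770499)(465) + (0.637441)(204) = -228.24 m.
1° of latitude spans 3600 × 30.92 = 111312 m; at latitude φ, 1° of longitude spans that × cos φ = 109658.3 m, so Δλ = -228.24 / 109658.3 × 3600 = -7.493″.

Δλ = -7.5″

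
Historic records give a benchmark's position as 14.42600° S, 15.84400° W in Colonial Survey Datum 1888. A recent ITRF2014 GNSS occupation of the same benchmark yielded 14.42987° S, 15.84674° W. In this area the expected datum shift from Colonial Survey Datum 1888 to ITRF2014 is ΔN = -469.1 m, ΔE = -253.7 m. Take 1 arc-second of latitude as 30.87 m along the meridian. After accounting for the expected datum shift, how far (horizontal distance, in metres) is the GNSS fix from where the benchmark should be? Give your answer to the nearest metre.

57 m

Observed coordinate differences: Δφ = -0.00387°, Δλ = -0.00274°.
Converting to metres (1° lat = 111132 m, cos φ = 0.968470): observed ΔN = -430.1 m, observed ΔE = -294.9 m.
Subtracting the expected shift leaves a residual of -430.1 − (-469.1) = 39.0 m north and -294.9 − (-253.7) = -41.2 m east.
Residual distance = √(39.0² + (-41.2)²) = 56.7 m.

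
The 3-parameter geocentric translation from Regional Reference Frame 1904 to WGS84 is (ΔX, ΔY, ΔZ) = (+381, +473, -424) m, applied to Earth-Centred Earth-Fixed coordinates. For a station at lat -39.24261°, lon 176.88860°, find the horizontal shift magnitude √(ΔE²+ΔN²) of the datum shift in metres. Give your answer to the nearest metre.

741 m

The local east axis at (φ, λ) is (−sin λ, cos λ, 0), so ΔE = −sin(176.88860°)·381 + cos(176.88860°)·473 = -492.98 m.
The local north axis is (−sin φ cos λ, −sin φ sin λ, cos φ), giving ΔN = -240.667 + 16.241 − 328.377 = -552.80 m.
Horizontal magnitude = √(ΔE² + ΔN²) = √((-492.98)² + (-552.80)²) = 740.69 m.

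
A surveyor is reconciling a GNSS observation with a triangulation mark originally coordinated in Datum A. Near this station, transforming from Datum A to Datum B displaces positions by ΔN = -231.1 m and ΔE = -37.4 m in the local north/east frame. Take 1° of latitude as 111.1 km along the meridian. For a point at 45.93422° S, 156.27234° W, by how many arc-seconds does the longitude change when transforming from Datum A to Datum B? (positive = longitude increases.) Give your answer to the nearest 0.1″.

Δλ = -1.7″

At latitude -45.93422°, cos φ = 0.695484.
1° of longitude at this latitude = 111.1 × cos φ = 77.27 km, so Δλ = -37.4 / 77268.2 = -0.0004840° = -1.743″.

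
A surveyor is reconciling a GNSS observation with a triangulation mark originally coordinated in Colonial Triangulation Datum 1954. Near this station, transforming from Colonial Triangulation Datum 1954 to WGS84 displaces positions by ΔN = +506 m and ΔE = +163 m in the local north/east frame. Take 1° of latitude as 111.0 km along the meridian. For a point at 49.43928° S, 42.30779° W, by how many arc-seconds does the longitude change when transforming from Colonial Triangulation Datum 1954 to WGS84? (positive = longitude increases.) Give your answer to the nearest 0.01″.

At latitude -49.43928°, cos φ = 0.650254.
1° of longitude at this latitude = 111.0 × cos φ = 72.18 km, so Δλ = 163.0 / 72178.1 = 0.0022583° = 8.130″.

Δλ = 8.13″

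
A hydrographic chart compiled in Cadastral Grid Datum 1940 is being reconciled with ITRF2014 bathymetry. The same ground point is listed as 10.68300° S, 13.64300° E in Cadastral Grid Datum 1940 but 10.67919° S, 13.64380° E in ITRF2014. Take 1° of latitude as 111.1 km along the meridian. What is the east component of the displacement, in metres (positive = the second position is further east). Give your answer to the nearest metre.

Δφ = -10.67919° − -10.68300° = +0.00381°; Δλ = 13.64380° − 13.64300° = +0.00080°.
ΔN = Δφ × 111100 = 423.3 m; ΔE = Δλ × 111100 × cos(-10.68300°) = +0.00080 × 111100 × 0.982668 = 87.3 m.

ΔE = 87 m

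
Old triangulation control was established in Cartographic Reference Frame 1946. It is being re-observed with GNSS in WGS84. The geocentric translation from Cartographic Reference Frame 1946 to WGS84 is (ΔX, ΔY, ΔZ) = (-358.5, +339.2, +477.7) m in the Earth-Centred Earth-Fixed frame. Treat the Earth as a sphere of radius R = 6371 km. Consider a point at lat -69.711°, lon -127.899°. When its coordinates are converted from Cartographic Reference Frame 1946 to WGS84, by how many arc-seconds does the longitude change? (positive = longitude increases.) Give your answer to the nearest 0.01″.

Δλ = -45.87″

sin φ = -0.937956, cos φ = 0.346756, sin λ = -0.789095, cos λ = -0.614271.
East component: ΔE = −sin λ·ΔX + cos λ·ΔY = −(-0.789095)(-358.5) + (-0.614271)(339.2) = -491.25 m.
1° of latitude spans πR/180 = 111195 m; at latitude φ, 1° of longitude spans that × cos φ = 38557.5 m, so Δλ = -491.25 / 38557.5 × 3600 = -45.867″.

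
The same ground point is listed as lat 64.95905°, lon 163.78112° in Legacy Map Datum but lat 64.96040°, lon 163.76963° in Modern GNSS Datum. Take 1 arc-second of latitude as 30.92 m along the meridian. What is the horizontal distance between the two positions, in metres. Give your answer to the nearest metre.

562 m

Δφ = 64.96040° − 64.95905° = +0.00135°; Δλ = 163.76963° − 163.78112° = -0.01149°.
1° of latitude = 3600 × 30.92 = 111312 m.
ΔN = Δφ × 111312 = 150.3 m; ΔE = Δλ × 111312 × cos(64.95905°) = -0.01149 × 111312 × 0.423266 = -541.3 m.
Distance = √(ΔE² + ΔN²) = √((-541.3)² + 150.3²) = 561.8 m.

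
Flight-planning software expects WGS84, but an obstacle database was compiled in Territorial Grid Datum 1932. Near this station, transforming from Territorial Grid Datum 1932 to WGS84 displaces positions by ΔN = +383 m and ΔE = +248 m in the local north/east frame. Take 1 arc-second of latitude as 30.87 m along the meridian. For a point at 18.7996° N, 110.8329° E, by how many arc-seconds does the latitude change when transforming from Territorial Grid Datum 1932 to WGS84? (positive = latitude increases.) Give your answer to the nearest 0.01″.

Δφ = 12.41″

1″ of latitude = 30.87 m, so Δφ = 383.0 / 30.87 = 12.407″.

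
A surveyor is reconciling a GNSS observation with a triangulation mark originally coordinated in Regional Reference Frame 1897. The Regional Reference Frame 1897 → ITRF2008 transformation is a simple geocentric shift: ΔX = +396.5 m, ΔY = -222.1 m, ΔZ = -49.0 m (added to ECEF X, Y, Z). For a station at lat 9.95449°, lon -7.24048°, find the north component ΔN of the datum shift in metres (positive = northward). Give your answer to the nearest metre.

ΔN = -121 m

At φ = 9.95449°, λ = -7.24048°: sin φ = 0.172866, cos φ = 0.984945, sin λ = -0.126034, cos λ = 0.992026.
ΔN = −sin φ cos λ·ΔX − sin φ sin λ·ΔY + cos φ·ΔZ = −(0.172866)(0.992026)(396.5) − (0.172866)(-0.126034)(-222.1) + (0.984945)(-49.0) = -121.10 m.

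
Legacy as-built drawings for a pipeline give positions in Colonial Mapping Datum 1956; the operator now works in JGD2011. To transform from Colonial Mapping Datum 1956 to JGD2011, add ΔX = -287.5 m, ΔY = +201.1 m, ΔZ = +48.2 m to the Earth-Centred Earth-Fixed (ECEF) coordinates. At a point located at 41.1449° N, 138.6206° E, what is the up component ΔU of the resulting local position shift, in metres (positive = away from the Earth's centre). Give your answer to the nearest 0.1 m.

At φ = 41.1449°, λ = 138.6206°: sin φ = 0.657966, cos φ = 0.753048, sin λ = 0.661042, cos λ = -0.750349.
ΔU = cos φ cos λ·ΔX + cos φ sin λ·ΔY + sin φ·ΔZ = (0.753048)(-0.750349)(-287.5) + (0.753048)(0.661042)(201.1) + (0.657966)(48.2) = 294.27 m.

ΔU = 294.3 m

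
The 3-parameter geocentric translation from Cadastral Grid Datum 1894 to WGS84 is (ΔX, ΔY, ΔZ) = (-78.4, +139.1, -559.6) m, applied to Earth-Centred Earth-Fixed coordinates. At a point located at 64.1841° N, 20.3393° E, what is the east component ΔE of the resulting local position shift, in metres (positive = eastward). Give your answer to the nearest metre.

At φ = 64.1841°, λ = 20.3393°: sin φ = 0.900198, cos φ = 0.435481, sin λ = 0.347579, cos λ = 0.937651.
ΔE = −sin λ·ΔX + cos λ·ΔY = −(0.347579)·(-78.4) + (0.937651)·(139.1) = 157.68 m.

ΔE = 158 m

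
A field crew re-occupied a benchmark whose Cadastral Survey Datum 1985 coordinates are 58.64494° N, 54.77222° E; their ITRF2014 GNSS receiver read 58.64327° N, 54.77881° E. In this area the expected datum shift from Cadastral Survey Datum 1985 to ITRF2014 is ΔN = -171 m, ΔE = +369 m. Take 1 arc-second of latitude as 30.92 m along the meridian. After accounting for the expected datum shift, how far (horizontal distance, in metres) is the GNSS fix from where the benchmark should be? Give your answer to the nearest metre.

Observed coordinate differences: Δφ = -0.00167°, Δλ = +0.00659°.
Converting to metres (1° lat = 111312 m, cos φ = 0.520340): observed ΔN = -185.9 m, observed ΔE = 381.7 m.
Subtracting the expected shift leaves a residual of -185.9 − (-171) = -14.9 m north and 381.7 − (369) = 12.7 m east.
Residual distance = √((-14.9)² + 12.7²) = 19.6 m.

20 m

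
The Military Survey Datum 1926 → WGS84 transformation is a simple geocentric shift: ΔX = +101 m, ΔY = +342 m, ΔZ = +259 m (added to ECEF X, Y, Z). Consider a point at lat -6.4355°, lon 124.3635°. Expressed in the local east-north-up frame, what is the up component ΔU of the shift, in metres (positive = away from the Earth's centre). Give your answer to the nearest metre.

ΔU = 195 m

The local up (radial) axis is (cos φ cos λ, cos φ sin λ, sin φ), giving ΔU = -56.649 + 280.533 − 29.030 = 194.85 m.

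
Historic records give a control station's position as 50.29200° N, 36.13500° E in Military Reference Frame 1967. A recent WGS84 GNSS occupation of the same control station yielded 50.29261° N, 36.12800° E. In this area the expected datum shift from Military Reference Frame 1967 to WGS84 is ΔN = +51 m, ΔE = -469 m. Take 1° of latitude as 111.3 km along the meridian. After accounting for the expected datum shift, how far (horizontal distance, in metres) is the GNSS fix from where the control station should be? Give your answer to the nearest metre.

33 m

Observed coordinate differences: Δφ = +0.00061°, Δλ = -0.00700°.
Converting to metres (1° lat = 111300 m, cos φ = 0.638875): observed ΔN = 67.9 m, observed ΔE = -497.7 m.
Subtracting the expected shift leaves a residual of 67.9 − (51) = 16.9 m north and -497.7 − (-469) = -28.7 m east.
Residual distance = √(16.9² + (-28.7)²) = 33.3 m.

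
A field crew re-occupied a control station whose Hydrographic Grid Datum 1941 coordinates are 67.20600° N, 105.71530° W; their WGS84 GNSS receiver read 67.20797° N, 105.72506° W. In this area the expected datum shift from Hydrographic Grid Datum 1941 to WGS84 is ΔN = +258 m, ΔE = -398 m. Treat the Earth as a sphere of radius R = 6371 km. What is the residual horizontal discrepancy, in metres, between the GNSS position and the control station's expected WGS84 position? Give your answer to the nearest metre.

Observed coordinate differences: Δφ = +0.00197°, Δλ = -0.00976°.
Converting to metres (1° lat = 111195 m, cos φ = 0.387419): observed ΔN = 219.1 m, observed ΔE = -420.5 m.
Subtracting the expected shift leaves a residual of 219.1 − (258) = -38.9 m north and -420.5 − (-398) = -22.5 m east.
Residual distance = √((-38.9)² + (-22.5)²) = 45.0 m.

45 m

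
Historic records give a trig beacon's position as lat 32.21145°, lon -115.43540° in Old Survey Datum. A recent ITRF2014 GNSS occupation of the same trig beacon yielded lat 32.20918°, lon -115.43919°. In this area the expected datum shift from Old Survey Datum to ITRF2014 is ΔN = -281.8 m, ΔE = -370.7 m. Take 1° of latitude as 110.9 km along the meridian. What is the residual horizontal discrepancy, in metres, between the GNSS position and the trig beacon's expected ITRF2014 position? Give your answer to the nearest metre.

34 m

Observed coordinate differences: Δφ = -0.00227°, Δλ = -0.00379°.
Converting to metres (1° lat = 110900 m, cos φ = 0.846087): observed ΔN = -251.7 m, observed ΔE = -355.6 m.
Subtracting the expected shift leaves a residual of -251.7 − (-281.8) = 30.1 m north and -355.6 − (-370.7) = 15.1 m east.
Residual distance = √(30.1² + 15.1²) = 33.6 m.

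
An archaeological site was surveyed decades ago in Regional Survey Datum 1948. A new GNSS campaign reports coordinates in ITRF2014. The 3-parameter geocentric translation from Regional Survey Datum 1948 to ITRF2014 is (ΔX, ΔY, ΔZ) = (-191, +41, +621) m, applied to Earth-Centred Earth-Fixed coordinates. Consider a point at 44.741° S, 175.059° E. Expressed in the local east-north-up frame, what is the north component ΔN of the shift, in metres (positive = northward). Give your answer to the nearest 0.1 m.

ΔN = 577.5 m

The local north axis is (−sin φ cos λ, −sin φ sin λ, cos φ), giving ΔN = 133.946 + 2.486 + 441.094 = 577.53 m.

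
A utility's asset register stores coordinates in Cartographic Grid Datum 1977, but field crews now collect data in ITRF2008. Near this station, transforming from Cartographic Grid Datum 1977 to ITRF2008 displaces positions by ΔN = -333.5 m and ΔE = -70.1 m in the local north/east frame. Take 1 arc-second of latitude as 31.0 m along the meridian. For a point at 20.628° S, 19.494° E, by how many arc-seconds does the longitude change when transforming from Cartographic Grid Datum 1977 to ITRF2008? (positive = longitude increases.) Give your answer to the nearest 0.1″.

Δλ = -2.4″

At latitude -20.628°, cos φ = 0.935887.
1″ of longitude at this latitude = 31.00 × cos φ = 29.0125 m, so Δλ = -70.1 / 29.0125 = -2.416″.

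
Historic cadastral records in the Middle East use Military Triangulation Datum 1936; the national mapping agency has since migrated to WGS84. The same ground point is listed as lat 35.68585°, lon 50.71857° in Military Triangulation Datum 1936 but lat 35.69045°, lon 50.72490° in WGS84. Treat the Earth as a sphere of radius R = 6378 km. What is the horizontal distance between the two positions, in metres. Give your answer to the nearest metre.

768 m

Δφ = 35.69045° − 35.68585° = +0.00460°; Δλ = 50.72490° − 50.71857° = +0.00633°.
1° along a meridian = πR/180 = 111317 m.
ΔN = Δφ × 111317 = 512.1 m; ΔE = Δλ × 111317 × cos(35.68585°) = +0.00633 × 111317 × 0.812228 = 572.3 m.
Distance = √(ΔE² + ΔN²) = √(572.3² + 512.1²) = 768.0 m.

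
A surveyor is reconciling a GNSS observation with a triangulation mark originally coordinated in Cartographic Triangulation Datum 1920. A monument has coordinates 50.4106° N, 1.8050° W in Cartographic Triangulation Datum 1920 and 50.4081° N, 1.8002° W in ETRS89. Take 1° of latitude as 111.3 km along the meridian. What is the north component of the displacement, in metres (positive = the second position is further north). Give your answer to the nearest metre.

ΔN = -278 m

Δφ = 50.4081° − 50.4106° = -0.0025°; Δλ = -1.8002° − -1.8050° = +0.0048°.
ΔN = Δφ × 111300 = -278.3 m; ΔE = Δλ × 111300 × cos(50.4106°) = +0.0048 × 111300 × 0.637281 = 340.5 m.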